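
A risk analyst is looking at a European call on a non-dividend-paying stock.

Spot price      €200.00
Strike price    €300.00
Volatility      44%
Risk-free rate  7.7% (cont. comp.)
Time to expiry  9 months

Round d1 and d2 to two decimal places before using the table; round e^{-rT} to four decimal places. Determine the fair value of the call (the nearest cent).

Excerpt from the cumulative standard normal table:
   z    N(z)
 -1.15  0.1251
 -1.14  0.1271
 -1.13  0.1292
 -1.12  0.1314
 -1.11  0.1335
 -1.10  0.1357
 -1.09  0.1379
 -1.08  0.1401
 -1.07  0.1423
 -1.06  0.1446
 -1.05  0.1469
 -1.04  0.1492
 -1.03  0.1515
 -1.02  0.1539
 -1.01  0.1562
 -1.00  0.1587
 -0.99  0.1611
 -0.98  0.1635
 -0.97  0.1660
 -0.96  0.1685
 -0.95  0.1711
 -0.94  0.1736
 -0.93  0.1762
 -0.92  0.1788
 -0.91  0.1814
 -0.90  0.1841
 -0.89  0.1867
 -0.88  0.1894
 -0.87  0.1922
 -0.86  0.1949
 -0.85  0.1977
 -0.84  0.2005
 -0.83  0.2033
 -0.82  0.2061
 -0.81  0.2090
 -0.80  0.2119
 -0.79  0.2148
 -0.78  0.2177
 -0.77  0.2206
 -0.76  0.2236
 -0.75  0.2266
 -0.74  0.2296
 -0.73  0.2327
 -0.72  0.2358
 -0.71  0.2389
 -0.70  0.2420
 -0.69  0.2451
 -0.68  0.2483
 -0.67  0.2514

T = 0.75;  σ√T = 0.3811
d₁ = [ln(200/300) + (0.077 + 0.44²/2)·0.75] / 0.3811 = [-0.4055 + 0.1304] / 0.3811 = -0.7220 ≈ -0.72
d₂ = d₁ − σ√T = -0.7220 − 0.3811 = -1.1030 ≈ -1.10
e^(−rT) = e^(−0.077·0.75) = 0.9439
N(d₁) = N(-0.72) = 0.2358;  N(d₂) = N(-1.10) = 0.1357
C = 200·0.2358 − 300·0.9439·0.1357 = 47.1600 − 38.4262 = 8.7338

€8.73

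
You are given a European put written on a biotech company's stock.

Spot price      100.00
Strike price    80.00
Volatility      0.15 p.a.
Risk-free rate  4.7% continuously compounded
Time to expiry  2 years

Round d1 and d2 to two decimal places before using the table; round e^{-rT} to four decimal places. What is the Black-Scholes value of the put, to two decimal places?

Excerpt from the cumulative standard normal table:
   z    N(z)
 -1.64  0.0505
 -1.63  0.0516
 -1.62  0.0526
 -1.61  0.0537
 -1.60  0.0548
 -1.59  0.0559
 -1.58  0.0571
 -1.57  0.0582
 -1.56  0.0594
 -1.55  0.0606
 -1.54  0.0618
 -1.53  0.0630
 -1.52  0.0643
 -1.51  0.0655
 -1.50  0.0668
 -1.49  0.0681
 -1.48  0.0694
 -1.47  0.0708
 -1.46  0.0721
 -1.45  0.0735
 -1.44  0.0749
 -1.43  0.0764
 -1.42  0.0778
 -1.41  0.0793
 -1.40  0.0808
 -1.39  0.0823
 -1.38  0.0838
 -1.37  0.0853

σ√T = 0.15 × 1.4142 = 0.2121
d₁ = [ln(100/80) + (0.047 + 0.15²/2)·2] / 0.2121 = [0.2231 + 0.1165] / 0.2121 = 1.6011 which rounds to 1.60
d₂ = d₁ − σ√T = 1.6011 − 0.2121 = 1.3890 which rounds to 1.39
e^(−rT) = e^(−0.047·2) = 0.9103
N(−d₂) = N(-1.39) = 0.0823;  N(−d₁) = N(-1.60) = 0.0548
P = 80·0.9103·0.0823 − 100·0.0548 = 5.9934 − 5.4800 = 0.5134

0.51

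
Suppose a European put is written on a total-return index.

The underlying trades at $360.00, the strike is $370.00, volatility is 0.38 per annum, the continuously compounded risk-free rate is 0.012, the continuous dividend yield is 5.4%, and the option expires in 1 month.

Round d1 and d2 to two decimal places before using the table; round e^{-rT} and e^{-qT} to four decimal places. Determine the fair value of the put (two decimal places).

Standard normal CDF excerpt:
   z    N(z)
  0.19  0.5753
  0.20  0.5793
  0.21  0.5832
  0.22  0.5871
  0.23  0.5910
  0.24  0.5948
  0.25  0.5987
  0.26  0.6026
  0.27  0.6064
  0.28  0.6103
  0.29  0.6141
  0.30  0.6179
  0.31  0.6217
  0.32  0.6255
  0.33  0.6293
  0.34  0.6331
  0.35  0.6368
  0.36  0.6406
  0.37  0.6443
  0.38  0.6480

σ√T = 0.38 × 0.2887 = 0.1097
d₁ = [ln(360/370) + (0.012 − 0.054 + 0.38²/2)·0.08333] / 0.1097 = [-0.0274 + 0.0025] / 0.1097 = -0.2268 → -0.23
d₂ = d₁ − σ√T = -0.2268 − 0.1097 = -0.3365 → -0.34
exp(−qT) = exp(−0.054·0.08333) = 0.9955;  exp(−rT) = exp(−0.012·0.08333) = 0.9990
N(−d₂) = N(0.34) = 0.6331;  N(−d₁) = N(0.23) = 0.5910
P = 370·0.9990·0.6331 − 360·0.9955·0.5910 = 234.0128 − 211.8026 = 22.2102

$22.21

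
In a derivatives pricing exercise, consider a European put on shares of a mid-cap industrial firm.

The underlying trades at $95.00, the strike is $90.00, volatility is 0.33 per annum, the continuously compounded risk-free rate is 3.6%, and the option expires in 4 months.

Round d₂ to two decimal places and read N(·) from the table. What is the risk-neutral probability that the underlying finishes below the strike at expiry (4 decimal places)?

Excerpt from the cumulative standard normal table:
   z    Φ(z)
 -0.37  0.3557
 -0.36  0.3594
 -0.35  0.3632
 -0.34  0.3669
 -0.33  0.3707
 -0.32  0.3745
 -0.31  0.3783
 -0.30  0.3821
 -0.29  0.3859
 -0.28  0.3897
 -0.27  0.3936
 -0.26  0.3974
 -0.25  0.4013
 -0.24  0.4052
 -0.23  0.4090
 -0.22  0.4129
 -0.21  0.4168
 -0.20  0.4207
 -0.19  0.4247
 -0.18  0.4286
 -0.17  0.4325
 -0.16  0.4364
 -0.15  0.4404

0.4013

σ√T = 0.33·√0.3333 = 0.1905
d₁ = [ln(95/90) + (0.036 + 0.33²/2)·0.3333] / 0.1905 = [0.0541 + 0.0301] / 0.1905 = 0.4420 which rounds to 0.44
d₂ = d₁ − σ√T = 0.4420 − 0.1905 = 0.2515 which rounds to 0.25
Risk-neutral Pr[S_T < K] = N(−d₂) = N(-0.25) = 0.4013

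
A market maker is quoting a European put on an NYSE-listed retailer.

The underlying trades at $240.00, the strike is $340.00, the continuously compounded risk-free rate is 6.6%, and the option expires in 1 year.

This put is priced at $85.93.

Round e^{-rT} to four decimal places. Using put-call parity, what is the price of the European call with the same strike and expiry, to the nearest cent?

e^(−rT) = e^(−0.066·1) = 0.9361
Put-call parity: C − P = S − K·e^(−rT) = 240 − 340·0.9361 = 240 − 318.2740 = -78.2740
C = P + (C − P) = 85.93 + (-78.2740) = 7.6560

$7.66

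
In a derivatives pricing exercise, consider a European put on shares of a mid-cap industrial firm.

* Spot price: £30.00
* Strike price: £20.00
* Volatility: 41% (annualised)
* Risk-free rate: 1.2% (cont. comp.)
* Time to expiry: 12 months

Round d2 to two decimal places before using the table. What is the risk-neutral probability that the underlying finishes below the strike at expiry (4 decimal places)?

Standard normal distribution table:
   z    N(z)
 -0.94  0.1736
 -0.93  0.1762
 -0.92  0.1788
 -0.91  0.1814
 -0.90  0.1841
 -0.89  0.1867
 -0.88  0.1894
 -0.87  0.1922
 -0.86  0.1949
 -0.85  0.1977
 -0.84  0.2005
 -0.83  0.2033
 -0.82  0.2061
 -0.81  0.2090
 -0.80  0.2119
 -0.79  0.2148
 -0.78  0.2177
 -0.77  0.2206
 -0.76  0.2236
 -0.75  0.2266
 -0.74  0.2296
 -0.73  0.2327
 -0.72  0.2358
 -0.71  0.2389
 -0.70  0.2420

T = 1;  σ√T = 0.4100
ln(S/K) + (r + σ²/2)T = ln(30/20) + (0.012 + 0.41²/2)·1 = 0.4055 + 0.0960 = 0.5015
d₁ = 0.5015 / 0.4100 = 1.2232 which rounds to 1.22
d₂ = d₁ − σ√T = 1.2232 − 0.4100 = 0.8132 which rounds to 0.81
Risk-neutral Pr[S_T < K] = N(−d₂) = N(-0.81) = 0.2090

0.2090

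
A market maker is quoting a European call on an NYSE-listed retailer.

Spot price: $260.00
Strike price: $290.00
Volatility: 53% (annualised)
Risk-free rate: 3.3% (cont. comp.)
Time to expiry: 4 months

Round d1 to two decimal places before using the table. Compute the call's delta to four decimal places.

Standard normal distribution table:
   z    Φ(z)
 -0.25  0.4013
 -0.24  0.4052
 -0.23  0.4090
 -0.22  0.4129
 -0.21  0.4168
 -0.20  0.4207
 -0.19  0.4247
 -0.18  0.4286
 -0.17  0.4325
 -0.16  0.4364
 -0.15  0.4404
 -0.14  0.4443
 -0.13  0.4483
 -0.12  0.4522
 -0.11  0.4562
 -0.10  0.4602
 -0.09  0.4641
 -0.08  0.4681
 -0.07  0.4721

0.4325

T = 0.3333;  σ√T = 0.3060
d₁ = [ln(260/290) + (0.033 + 0.53²/2)·0.3333] / 0.3060 = [-0.1092 + 0.0578] / 0.3060 = -0.1679 → -0.17
N(d₁) = N(-0.17) = 0.4325
Δ_call = N(d₁) = 0.4325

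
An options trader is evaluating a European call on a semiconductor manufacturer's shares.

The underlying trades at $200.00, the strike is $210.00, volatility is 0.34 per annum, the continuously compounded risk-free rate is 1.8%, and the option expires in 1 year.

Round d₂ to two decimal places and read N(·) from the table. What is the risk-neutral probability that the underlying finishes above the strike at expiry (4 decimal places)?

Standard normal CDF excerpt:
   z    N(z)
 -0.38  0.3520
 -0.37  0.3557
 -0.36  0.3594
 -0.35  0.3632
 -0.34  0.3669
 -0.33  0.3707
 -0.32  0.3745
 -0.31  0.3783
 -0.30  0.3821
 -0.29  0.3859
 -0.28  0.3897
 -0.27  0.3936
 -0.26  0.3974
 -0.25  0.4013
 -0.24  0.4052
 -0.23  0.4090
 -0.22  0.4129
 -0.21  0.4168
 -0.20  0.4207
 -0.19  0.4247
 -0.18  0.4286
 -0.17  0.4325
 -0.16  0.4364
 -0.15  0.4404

0.3974

σ√T = 0.34 × 1.0000 = 0.3400
d₁ = [ln(200/210) + (0.018 + 0.34²/2)·1] / 0.3400 = [-0.0488 + 0.0758] / 0.3400 = 0.0794 ⇒ 0.08
d₂ = d₁ − σ√T = 0.0794 − 0.3400 = -0.2606 ⇒ -0.26
Pr(exercise) under Q = N(d₂) = 0.3974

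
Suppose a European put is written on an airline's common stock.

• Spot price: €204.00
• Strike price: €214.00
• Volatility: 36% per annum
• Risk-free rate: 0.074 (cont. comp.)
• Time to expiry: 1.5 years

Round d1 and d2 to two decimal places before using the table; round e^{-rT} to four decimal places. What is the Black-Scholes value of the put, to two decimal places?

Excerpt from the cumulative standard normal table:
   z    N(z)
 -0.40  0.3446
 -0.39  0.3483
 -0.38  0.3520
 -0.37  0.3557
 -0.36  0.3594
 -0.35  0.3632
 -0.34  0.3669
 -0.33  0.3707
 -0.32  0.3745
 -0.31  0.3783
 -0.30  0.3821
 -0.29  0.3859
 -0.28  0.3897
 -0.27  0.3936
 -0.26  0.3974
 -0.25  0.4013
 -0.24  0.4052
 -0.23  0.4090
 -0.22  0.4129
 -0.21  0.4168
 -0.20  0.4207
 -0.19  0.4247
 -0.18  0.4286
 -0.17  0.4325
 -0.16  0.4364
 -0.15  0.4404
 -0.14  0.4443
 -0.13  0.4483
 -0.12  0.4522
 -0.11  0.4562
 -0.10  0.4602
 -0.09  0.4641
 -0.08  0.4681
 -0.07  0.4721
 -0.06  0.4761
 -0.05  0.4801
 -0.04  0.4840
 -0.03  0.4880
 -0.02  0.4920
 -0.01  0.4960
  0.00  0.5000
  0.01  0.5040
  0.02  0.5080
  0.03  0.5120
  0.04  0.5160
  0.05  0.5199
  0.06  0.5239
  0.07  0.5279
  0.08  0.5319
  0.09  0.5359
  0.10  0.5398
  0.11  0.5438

€28.55

σ√T = 0.36 × 1.2247 = 0.4409
d₁ = [ln(204/214) + (0.074 + ½·0.36²)·1.5] / (σ√T) = (-0.0479 + 0.2082) / 0.4409 = 0.3637 ≈ 0.36
d₂ = 0.3637 − 0.4409 = -0.0772 ≈ -0.08
e^(−rT) = e^(−0.074·1.5) = 0.8949
P = 214·0.8949·N(0.08) − 204·N(-0.36) = 214·0.8949·0.5319 − 204·0.3594 = 101.8634 − 73.3176 = 28.5458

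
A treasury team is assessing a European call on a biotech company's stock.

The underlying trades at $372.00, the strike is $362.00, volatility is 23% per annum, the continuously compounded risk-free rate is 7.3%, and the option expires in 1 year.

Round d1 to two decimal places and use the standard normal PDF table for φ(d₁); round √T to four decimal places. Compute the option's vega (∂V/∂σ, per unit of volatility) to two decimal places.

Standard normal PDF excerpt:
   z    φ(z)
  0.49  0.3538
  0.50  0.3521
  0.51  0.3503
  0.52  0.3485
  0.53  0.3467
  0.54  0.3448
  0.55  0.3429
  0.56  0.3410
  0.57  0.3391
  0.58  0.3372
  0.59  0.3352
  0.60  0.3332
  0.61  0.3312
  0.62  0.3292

127.56

T = 1;  σ√T = 0.2300
ln(S/K) + (r + σ²/2)T = ln(372/362) + (0.073 + 0.23²/2)·1 = 0.0272 + 0.0994 = 0.1267
d₁ = 0.1267 / 0.2300 = 0.5509 ≈ 0.55
√T = √1 = 1.0000
φ(d₁) = φ(0.55) = 0.3429
vega = S·φ(d₁)·√T = 372·0.3429·1.0000 = 127.5588
(The put has the same vega.)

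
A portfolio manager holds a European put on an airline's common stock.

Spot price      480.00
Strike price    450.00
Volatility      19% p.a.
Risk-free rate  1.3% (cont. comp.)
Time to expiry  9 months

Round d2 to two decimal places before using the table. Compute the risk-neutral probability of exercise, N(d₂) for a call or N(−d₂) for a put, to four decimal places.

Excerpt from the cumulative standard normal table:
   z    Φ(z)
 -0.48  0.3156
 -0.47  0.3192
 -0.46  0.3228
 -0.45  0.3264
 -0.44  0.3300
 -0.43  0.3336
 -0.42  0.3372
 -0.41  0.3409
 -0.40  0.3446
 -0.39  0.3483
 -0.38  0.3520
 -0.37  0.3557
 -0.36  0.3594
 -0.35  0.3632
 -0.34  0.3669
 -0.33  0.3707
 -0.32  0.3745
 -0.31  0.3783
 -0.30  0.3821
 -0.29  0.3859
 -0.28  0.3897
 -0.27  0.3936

0.3557

σ√T = 0.19·√0.75 = 0.1645
ln(S/K) + (r + σ²/2)T = ln(480/450) + (0.013 + 0.19²/2)·0.75 = 0.0645 + 0.0233 = 0.0878
d₁ = 0.0878 / 0.1645 = 0.5338 which rounds to 0.53
d₂ = d₁ − σ√T = 0.5338 − 0.1645 = 0.3692 which rounds to 0.37
Pr(exercise) under Q = N(−d₂) = N(-0.37) = 0.3557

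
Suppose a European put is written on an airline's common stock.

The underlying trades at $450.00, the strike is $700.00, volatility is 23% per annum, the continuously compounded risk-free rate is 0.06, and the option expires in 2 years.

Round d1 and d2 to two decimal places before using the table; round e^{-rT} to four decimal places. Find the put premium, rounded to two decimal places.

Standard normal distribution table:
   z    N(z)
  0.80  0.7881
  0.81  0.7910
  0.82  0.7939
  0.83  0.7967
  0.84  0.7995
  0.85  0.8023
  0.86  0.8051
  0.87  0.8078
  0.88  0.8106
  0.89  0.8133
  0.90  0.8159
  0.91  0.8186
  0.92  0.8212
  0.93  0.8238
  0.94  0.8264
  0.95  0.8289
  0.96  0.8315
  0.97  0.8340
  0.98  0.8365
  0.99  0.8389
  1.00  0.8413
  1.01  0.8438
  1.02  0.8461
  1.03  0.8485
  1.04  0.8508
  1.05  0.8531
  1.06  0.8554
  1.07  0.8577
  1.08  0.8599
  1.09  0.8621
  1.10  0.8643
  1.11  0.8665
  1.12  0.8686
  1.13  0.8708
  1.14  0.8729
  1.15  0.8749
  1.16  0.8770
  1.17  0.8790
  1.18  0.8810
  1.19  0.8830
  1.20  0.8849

$184.65

σ√T = 0.23 × 1.4142 = 0.3253
d₁ = [ln(450/700) + (0.06 + ½·0.23²)·2] / (σ√T) = (-0.4418 + 0.1729) / 0.3253 = -0.8268 ⇒ -0.83
d₂ = -0.8268 − 0.3253 = -1.1521 ⇒ -1.15
exp(−rT) = exp(−0.06·2) = 0.8869
N(−d₂) = N(1.15) = 0.8749;  N(−d₁) = N(0.83) = 0.7967
P = 700·0.8869·0.8749 − 450·0.7967 = 543.1642 − 358.5150 = 184.6492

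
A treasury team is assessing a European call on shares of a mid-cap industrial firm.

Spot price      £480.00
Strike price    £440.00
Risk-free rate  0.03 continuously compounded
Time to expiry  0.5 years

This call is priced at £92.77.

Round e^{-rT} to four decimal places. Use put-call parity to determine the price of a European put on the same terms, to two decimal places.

e^(−rT) = e^(−0.03·0.5) = 0.9851
Put-call parity: C − P = S − K·e^(−rT) = 480 − 440·0.9851 = 480 − 433.4440 = 46.5560
P = C − (C − P) = 92.77 − (46.5560) = 46.2140

£46.21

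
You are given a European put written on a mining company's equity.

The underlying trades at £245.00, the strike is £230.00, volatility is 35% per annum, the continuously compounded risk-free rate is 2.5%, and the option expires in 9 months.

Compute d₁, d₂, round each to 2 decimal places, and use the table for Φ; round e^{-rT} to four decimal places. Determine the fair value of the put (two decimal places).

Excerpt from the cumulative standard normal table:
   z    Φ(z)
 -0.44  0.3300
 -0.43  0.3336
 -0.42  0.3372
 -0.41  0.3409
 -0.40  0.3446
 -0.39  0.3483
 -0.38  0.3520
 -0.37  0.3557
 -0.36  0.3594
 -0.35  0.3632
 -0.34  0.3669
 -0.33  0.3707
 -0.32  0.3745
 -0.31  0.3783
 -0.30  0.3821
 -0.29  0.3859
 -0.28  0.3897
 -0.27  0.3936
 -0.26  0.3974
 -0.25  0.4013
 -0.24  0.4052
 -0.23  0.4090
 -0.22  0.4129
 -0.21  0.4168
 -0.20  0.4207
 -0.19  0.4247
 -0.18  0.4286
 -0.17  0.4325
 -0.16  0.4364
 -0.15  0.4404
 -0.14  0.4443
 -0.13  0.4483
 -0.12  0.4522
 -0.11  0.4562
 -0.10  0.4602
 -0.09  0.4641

£19.46

σ√T = 0.35·√0.75 = 0.3031
ln(S/K) + (r + σ²/2)T = ln(245/230) + (0.025 + 0.35²/2)·0.75 = 0.0632 + 0.0647 = 0.1279
d₁ = 0.1279 / 0.3031 = 0.4218 ⇒ 0.42
d₂ = d₁ − σ√T = 0.4218 − 0.3031 = 0.1187 ⇒ 0.12
e^(−rT) = e^(−0.025·0.75) = 0.9814
N(−d₂) = N(-0.12) = 0.4522;  N(−d₁) = N(-0.42) = 0.3372
P = 230·0.9814·0.4522 − 245·0.3372 = 102.0715 − 82.6140 = 19.4575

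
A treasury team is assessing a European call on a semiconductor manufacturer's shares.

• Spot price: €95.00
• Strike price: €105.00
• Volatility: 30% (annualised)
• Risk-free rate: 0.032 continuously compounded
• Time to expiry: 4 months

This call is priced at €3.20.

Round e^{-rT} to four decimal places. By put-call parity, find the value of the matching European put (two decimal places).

e^(−rT) = e^(−0.032·0.3333) = 0.9894
Put-call parity: C − P = S − K·e^(−rT) = 95 − 105·0.9894 = 95 − 103.8870 = -8.8870
P = C − (C − P) = 3.20 − (-8.8870) = 12.0870

€12.09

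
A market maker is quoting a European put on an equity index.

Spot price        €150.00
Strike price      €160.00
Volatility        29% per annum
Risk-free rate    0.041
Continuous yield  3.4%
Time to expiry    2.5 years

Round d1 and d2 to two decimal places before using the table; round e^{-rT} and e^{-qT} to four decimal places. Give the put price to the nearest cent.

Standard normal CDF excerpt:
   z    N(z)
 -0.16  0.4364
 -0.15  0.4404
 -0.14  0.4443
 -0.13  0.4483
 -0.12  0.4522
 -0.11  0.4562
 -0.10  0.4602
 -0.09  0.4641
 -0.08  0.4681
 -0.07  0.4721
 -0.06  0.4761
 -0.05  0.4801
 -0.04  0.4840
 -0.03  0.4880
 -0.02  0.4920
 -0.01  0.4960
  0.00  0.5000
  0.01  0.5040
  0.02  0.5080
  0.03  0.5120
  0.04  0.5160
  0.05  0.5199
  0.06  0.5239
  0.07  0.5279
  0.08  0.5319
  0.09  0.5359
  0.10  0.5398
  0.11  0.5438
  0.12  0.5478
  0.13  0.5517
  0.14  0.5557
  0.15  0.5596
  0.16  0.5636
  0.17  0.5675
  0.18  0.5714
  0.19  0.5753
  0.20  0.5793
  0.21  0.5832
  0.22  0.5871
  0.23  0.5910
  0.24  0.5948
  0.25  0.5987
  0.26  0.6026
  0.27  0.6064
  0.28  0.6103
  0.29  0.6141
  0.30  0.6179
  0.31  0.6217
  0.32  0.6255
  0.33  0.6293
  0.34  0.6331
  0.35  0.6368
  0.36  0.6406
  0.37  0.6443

€29.12

T = 2.5;  σ√T = 0.4585
d₁ = [ln(150/160) + (0.041 − 0.034 + ½·0.29²)·2.5] / (σ√T) = (-0.0645 + 0.1226) / 0.4585 = 0.1267 ≈ 0.13
d₂ = 0.1267 − 0.4585 = -0.3319 ≈ -0.33
e^(−qT) = e^(−0.034·2.5) = 0.9185;  e^(−rT) = e^(−0.041·2.5) = 0.9026
N(−d₂) = N(0.33) = 0.6293;  N(−d₁) = N(-0.13) = 0.4483
P = 160·0.9026·0.6293 − 150·0.9185·0.4483 = 90.8810 − 61.7645 = 29.1165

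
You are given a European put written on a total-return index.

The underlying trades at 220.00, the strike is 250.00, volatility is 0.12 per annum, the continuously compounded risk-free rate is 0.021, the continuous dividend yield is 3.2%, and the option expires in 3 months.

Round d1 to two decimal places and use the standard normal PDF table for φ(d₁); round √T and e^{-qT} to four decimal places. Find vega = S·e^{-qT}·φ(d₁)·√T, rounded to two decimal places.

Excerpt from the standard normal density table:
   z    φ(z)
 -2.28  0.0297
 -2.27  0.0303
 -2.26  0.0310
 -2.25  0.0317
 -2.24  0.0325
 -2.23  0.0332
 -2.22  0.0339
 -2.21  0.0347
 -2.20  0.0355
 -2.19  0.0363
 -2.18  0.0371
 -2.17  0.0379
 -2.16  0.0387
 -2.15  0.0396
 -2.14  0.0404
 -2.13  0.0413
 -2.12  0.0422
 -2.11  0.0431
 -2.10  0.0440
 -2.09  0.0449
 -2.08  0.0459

4.32

T = 0.25;  σ√T = 0.0600
d₁ = [ln(220/250) + (0.021 − 0.032 + 0.12²/2)·0.25] / 0.0600 = [-0.1278 − 0.0009] / 0.0600 = -2.1464 → -2.15
√T = √0.25 = 0.5000
φ(d₁) = φ(-2.15) = 0.0396
exp(−qT) = exp(−0.032·0.25) = 0.9920
vega = S·exp(−qT)·φ(d₁)·√T = 220·0.9920·0.0396·0.5000 = 4.3212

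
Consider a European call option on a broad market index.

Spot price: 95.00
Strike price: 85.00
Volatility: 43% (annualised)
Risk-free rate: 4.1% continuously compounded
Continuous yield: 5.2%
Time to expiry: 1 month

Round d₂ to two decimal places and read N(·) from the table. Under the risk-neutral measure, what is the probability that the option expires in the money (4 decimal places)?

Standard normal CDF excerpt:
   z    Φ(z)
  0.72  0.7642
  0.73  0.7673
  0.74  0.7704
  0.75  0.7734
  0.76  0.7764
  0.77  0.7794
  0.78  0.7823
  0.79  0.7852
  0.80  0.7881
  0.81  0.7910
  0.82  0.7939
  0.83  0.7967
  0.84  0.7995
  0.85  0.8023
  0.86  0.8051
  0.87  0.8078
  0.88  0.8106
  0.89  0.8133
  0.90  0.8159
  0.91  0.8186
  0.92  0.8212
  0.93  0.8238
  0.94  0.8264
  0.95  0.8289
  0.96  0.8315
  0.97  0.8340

0.7967

σ√T = 0.43·√0.08333 = 0.1241
d₁ = [ln(95/85) + (0.041 − 0.052 + ½·0.43²)·0.08333] / (σ√T) = (0.1112 + 0.0068) / 0.1241 = 0.9507 ≈ 0.95
d₂ = 0.9507 − 0.1241 = 0.8266 ≈ 0.83
Pr(exercise) under Q = N(d₂) = 0.7967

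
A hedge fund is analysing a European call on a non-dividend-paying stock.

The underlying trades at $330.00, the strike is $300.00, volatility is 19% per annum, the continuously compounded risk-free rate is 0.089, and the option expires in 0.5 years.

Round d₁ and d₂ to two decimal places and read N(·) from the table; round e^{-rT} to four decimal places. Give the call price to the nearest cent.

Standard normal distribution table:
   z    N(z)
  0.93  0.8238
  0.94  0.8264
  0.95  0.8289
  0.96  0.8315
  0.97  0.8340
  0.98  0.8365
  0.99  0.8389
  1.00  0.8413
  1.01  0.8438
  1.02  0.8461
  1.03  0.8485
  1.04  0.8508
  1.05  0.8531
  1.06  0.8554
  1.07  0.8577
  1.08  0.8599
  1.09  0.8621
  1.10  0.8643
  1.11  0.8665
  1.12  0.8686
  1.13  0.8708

$46.63

T = 0.5;  σ√T = 0.1344
d₁ = [ln(330/300) + (0.089 + 0.19²/2)·0.5] / 0.1344 = [0.0953 + 0.0535] / 0.1344 = 1.1078 ⇒ 1.11
d₂ = d₁ − σ√T = 1.1078 − 0.1344 = 0.9735 ⇒ 0.97
exp(−rT) = exp(−0.089·0.5) = 0.9565
C = 330·N(1.11) − 300·0.9565·N(0.97) = 330·0.8665 − 300·0.9565·0.8340 = 285.9450 − 239.3163 = 46.6287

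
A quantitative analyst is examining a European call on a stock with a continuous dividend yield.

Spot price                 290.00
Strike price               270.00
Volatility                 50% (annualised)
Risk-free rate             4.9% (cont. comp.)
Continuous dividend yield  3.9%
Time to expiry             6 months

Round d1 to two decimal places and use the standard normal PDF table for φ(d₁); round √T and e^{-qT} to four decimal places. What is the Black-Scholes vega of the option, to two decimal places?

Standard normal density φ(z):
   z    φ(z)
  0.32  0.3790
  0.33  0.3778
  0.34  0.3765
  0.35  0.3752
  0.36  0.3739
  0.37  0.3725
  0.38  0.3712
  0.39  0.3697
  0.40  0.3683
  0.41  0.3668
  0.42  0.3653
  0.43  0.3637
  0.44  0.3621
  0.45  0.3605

σ√T = 0.5 × 0.7071 = 0.3536
d₁ = [ln(290/270) + (0.049 − 0.039 + ½·0.5²)·0.5] / (σ√T) = (0.0715 + 0.0675) / 0.3536 = 0.3930 ⇒ 0.39
√T = √0.5 = 0.7071
φ(d₁) = φ(0.39) = 0.3697
exp(−qT) = exp(−0.039·0.5) = 0.9807
vega = S·exp(−qT)·φ(d₁)·√T = 290·0.9807·0.3697·0.7071 = 74.3472

74.35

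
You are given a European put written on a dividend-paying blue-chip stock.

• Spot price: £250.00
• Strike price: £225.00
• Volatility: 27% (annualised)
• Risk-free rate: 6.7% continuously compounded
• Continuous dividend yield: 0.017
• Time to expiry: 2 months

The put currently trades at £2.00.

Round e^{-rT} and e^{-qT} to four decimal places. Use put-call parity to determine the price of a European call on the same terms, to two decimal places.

£28.80

exp(−qT) = exp(−0.017·0.1667) = 0.9972;  exp(−rT) = exp(−0.067·0.1667) = 0.9889
Put-call parity: C − P = S·e^(−qT) − K·e^(−rT) = 250·0.9972 − 225·0.9889 = 249.3000 − 222.5025 = 26.7975
C = P + (C − P) = 2.00 + (26.7975) = 28.7975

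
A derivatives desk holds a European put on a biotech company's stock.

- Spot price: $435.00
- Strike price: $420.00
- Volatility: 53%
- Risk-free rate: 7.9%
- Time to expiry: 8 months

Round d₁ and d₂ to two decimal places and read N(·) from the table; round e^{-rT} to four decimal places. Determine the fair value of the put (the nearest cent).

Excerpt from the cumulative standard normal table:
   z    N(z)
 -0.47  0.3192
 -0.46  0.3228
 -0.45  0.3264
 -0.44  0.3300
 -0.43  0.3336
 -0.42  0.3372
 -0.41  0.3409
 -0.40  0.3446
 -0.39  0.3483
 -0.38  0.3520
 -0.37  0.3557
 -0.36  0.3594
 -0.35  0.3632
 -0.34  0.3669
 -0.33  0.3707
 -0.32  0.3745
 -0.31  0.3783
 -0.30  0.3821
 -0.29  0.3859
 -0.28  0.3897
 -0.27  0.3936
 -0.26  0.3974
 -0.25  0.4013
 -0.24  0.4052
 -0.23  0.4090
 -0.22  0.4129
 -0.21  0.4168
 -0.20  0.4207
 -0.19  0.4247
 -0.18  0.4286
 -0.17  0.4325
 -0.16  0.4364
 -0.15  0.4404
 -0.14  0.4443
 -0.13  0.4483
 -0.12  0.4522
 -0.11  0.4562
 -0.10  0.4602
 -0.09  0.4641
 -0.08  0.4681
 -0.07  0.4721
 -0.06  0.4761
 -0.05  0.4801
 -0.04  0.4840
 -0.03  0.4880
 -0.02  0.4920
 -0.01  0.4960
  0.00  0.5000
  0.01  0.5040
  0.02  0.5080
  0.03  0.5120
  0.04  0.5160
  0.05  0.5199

$54.14

σ√T = 0.53 × 0.8165 = 0.4327
ln(S/K) + (r + σ²/2)T = ln(435/420) + (0.079 + 0.53²/2)·0.6667 = 0.0351 + 0.1463 = 0.1814
d₁ = 0.1814 / 0.4327 = 0.4192 ≈ 0.42
d₂ = d₁ − σ√T = 0.4192 − 0.4327 = -0.0136 ≈ -0.01
exp(−rT) = exp(−0.079·0.6667) = 0.9487
N(−d₂) = N(0.01) = 0.5040;  N(−d₁) = N(-0.42) = 0.3372
P = 420·0.9487·0.5040 − 435·0.3372 = 200.8208 − 146.6820 = 54.1388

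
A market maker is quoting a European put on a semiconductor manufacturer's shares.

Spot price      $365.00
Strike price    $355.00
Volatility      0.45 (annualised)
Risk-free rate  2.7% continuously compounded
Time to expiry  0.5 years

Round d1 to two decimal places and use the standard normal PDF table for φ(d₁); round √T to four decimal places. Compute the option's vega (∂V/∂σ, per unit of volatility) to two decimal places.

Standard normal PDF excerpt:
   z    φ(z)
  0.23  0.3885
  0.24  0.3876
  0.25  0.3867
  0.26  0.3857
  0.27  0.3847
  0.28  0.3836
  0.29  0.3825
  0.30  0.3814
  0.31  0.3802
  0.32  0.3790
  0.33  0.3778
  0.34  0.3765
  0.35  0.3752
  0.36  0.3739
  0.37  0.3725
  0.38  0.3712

σ√T = 0.45 × 0.7071 = 0.3182
d₁ = [ln(365/355) + (0.027 + ½·0.45²)·0.5] / (σ√T) = (0.0278 + 0.0641) / 0.3182 = 0.2888 → 0.29
√T = √0.5 = 0.7071
φ(d₁) = φ(0.29) = 0.3825
vega = S·φ(d₁)·√T = 365·0.3825·0.7071 = 98.7200
(Vega is the same for a European call and put with the same parameters.)

98.72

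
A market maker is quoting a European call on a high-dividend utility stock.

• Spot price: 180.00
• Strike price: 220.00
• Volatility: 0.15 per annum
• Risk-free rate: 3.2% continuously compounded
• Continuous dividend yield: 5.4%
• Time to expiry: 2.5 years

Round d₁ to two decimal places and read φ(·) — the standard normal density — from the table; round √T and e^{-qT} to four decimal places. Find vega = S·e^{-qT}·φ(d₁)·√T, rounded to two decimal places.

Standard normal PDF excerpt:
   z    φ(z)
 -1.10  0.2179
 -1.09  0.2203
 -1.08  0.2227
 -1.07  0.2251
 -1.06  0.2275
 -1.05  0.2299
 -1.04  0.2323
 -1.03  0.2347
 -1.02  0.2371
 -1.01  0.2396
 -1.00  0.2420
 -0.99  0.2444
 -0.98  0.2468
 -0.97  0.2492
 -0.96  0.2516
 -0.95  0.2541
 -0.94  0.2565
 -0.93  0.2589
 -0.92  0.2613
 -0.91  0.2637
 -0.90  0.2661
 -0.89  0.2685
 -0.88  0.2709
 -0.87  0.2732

σ√T = 0.15 × 1.5811 = 0.2372
ln(S/K) + (r − q + σ²/2)T = ln(180/220) + (0.032 − 0.054 + 0.15²/2)·2.5 = -0.2007 − 0.0269 = -0.2275
d₁ = -0.2275 / 0.2372 = -0.9594 which rounds to -0.96
√T = √2.5 = 1.5811
φ(d₁) = φ(-0.96) = 0.2516
exp(−qT) = exp(−0.054·2.5) = 0.8737
vega = S·exp(−qT)·φ(d₁)·√T = 180·0.8737·0.2516·1.5811 = 62.5612

62.56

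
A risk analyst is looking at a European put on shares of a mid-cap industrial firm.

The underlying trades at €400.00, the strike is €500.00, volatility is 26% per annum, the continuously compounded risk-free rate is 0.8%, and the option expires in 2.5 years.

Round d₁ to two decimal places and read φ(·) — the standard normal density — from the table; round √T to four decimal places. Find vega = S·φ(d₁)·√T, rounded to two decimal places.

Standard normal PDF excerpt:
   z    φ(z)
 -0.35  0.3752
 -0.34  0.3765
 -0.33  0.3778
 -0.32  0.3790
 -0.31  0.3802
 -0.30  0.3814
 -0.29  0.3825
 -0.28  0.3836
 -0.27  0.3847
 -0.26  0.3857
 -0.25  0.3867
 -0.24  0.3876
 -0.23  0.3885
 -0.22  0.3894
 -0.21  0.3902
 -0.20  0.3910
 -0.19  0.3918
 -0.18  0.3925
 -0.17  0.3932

241.91

σ√T = 0.26·√2.5 = 0.4111
ln(S/K) + (r + σ²/2)T = ln(400/500) + (0.008 + 0.26²/2)·2.5 = -0.2231 + 0.1045 = -0.1186
d₁ = -0.1186 / 0.4111 = -0.2886 ⇒ -0.29
√T = √2.5 = 1.5811
φ(d₁) = φ(-0.29) = 0.3825
vega = S·φ(d₁)·√T = 400·0.3825·1.5811 = 241.9083
(Call and put vega coincide under Black-Scholes.)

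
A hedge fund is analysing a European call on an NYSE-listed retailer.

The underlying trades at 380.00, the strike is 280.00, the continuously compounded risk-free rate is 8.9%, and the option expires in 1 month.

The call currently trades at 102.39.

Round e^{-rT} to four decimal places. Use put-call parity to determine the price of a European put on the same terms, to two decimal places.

0.32

e^(−rT) = e^(−0.089·0.08333) = 0.9926
Put-call parity: C − P = S − K·e^(−rT) = 380 − 280·0.9926 = 380 − 277.9280 = 102.0720
P = C − (C − P) = 102.39 − (102.0720) = 0.3180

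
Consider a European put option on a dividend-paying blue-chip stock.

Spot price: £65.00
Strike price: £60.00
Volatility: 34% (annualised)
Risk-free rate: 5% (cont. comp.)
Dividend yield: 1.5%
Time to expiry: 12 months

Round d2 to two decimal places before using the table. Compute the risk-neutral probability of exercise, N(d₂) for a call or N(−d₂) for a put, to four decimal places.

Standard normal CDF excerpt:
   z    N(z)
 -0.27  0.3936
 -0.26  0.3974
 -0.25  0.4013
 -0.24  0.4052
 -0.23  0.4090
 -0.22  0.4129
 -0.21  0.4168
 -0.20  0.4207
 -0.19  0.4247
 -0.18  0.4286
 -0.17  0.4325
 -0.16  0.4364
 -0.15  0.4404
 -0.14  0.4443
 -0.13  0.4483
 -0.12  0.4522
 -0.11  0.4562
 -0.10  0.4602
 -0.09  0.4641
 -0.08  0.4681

σ√T = 0.34 × 1.0000 = 0.3400
d₁ = [ln(65/60) + (0.05 − 0.015 + ½·0.34²)·1] / (σ√T) = (0.0800 + 0.0928) / 0.3400 = 0.5084 → 0.51
d₂ = 0.5084 − 0.3400 = 0.1684 → 0.17
Risk-neutral Pr[S_T < K] = N(−d₂) = N(-0.17) = 0.4325

0.4325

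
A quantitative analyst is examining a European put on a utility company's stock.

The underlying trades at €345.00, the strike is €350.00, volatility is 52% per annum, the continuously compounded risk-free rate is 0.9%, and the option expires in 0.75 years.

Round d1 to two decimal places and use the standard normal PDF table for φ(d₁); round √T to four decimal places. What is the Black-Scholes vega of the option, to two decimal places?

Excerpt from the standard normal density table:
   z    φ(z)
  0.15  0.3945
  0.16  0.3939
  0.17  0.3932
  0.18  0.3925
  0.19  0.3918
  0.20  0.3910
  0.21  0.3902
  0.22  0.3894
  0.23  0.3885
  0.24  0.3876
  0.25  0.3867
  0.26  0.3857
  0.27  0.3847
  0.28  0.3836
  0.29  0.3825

σ√T = 0.52·√0.75 = 0.4503
d₁ = [ln(345/350) + (0.009 + 0.52²/2)·0.75] / 0.4503 = [-0.0144 + 0.1082] / 0.4503 = 0.2082 ≈ 0.21
√T = √0.75 = 0.8660
φ(d₁) = φ(0.21) = 0.3902
vega = S·φ(d₁)·√T = 345·0.3902·0.8660 = 116.5801

116.58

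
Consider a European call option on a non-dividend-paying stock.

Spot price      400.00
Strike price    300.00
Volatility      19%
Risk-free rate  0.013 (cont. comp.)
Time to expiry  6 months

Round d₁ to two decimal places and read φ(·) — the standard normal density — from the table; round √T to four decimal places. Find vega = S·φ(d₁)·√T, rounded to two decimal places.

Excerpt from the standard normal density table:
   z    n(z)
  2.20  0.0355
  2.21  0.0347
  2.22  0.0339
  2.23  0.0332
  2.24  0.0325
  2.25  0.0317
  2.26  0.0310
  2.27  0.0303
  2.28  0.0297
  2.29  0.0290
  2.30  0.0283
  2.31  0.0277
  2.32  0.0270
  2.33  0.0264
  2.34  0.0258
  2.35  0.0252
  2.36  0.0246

8.77

σ√T = 0.19·√0.5 = 0.1344
d₁ = [ln(400/300) + (0.013 + ½·0.19²)·0.5] / (σ√T) = (0.2877 + 0.0155) / 0.1344 = 2.2568 ⇒ 2.26
√T = √0.5 = 0.7071
φ(d₁) = φ(2.26) = 0.0310
vega = S·φ(d₁)·√T = 400·0.0310·0.7071 = 8.7680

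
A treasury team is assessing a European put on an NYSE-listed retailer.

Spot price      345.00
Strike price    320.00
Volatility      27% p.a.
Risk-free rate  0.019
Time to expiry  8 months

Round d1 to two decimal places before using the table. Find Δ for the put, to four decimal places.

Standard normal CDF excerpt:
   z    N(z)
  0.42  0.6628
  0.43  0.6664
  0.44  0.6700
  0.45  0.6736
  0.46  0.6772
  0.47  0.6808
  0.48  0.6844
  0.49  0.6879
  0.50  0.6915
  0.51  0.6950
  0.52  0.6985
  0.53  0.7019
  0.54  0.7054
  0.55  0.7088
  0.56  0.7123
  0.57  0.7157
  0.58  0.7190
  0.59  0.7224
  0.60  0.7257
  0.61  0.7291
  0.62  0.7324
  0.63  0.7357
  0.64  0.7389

-0.3050

σ√T = 0.27·√0.6667 = 0.2205
d₁ = [ln(345/320) + (0.019 + 0.27²/2)·0.6667] / 0.2205 = [0.0752 + 0.0370] / 0.2205 = 0.5089 which rounds to 0.51
N(d₁) = N(0.51) = 0.6950
Δ_put = N(d₁) − 1 = 0.6950 − 1 = -0.3050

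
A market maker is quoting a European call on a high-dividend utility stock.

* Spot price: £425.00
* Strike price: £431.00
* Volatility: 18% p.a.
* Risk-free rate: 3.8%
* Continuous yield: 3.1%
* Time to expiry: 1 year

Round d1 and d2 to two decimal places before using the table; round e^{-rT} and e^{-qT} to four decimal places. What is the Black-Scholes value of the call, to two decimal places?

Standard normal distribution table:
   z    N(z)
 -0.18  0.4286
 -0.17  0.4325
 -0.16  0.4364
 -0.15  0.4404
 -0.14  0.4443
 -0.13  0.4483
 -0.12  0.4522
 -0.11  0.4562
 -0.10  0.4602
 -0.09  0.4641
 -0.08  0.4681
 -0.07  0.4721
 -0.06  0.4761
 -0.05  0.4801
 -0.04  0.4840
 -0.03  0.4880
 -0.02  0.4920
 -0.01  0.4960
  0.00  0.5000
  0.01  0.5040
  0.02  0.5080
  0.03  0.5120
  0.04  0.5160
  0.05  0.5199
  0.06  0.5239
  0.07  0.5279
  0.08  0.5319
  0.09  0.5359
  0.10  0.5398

£28.21

T = 1;  σ√T = 0.1800
ln(S/K) + (r − q + σ²/2)T = ln(425/431) + (0.038 − 0.031 + 0.18²/2)·1 = -0.0140 + 0.0232 = 0.0092
d₁ = 0.0092 / 0.1800 = 0.0510 ⇒ 0.05
d₂ = d₁ − σ√T = 0.0510 − 0.1800 = -0.1290 ⇒ -0.13
exp(−qT) = exp(−0.031·1) = 0.9695;  exp(−rT) = exp(−0.038·1) = 0.9627
N(d₁) = N(0.05) = 0.5199;  N(d₂) = N(-0.13) = 0.4483
C = 425·0.9695·0.5199 − 431·0.9627·0.4483 = 214.2183 − 186.0103 = 28.2080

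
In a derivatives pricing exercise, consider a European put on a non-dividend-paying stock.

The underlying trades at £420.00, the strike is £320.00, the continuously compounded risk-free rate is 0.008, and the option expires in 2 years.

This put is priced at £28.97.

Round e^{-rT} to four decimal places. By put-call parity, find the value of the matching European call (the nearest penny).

e^(−rT) = e^(−0.008·2) = 0.9841
Put-call parity: C − P = S − K·e^(−rT) = 420 − 320·0.9841 = 420 − 314.9120 = 105.0880
C = P + (C − P) = 28.97 + (105.0880) = 134.0580

£134.06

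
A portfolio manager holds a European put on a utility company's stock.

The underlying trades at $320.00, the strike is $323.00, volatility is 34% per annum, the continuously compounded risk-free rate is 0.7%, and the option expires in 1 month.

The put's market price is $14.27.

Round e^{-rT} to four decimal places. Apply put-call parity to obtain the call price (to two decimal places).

e^(−rT) = e^(−0.007·0.08333) = 0.9994
Put-call parity: C − P = S − K·e^(−rT) = 320 − 323·0.9994 = 320 − 322.8062 = -2.8062
C = P + (C − P) = 14.27 + (-2.8062) = 11.4638

$11.46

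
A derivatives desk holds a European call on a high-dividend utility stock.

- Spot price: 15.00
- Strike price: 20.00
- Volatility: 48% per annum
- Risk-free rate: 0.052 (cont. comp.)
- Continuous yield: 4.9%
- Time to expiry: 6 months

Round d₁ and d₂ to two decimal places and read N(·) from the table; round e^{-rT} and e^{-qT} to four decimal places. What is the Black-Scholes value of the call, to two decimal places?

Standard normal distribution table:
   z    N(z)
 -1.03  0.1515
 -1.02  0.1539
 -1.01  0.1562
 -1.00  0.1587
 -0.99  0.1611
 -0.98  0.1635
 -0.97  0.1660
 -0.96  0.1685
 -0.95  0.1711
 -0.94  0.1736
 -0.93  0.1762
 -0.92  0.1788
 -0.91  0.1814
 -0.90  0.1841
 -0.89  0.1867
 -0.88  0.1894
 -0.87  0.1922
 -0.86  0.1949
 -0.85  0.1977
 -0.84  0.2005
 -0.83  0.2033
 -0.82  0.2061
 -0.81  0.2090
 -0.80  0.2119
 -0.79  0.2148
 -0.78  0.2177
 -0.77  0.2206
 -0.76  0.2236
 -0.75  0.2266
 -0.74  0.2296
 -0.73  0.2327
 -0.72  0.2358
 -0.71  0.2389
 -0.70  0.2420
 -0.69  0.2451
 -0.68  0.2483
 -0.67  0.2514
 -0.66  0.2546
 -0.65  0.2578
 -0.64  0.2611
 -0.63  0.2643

0.64

T = 0.5;  σ√T = 0.3394
d₁ = [ln(15/20) + (0.052 − 0.049 + 0.48²/2)·0.5] / 0.3394 = [-0.2877 + 0.0591] / 0.3394 = -0.6735 ⇒ -0.67
d₂ = d₁ − σ√T = -0.6735 − 0.3394 = -1.0129 ⇒ -1.01
exp(−qT) = exp(−0.049·0.5) = 0.9758;  exp(−rT) = exp(−0.052·0.5) = 0.9743
C = 15·0.9758·N(-0.67) − 20·0.9743·N(-1.01) = 15·0.9758·0.2514 − 20·0.9743·0.1562 = 3.6797 − 3.0437 = 0.6360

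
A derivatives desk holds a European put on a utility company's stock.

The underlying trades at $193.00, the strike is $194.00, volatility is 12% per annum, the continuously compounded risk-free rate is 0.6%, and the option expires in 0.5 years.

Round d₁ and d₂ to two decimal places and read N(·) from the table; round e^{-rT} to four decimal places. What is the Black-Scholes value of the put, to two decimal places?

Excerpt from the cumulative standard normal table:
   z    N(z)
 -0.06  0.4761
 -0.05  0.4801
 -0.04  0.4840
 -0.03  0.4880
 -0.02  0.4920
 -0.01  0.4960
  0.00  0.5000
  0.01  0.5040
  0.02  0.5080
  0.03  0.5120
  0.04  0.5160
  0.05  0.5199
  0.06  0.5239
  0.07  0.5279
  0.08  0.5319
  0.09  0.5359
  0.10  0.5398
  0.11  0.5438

T = 0.5;  σ√T = 0.0849
d₁ = [ln(193/194) + (0.006 + ½·0.12²)·0.5] / (σ√T) = (-0.0052 + 0.0066) / 0.0849 = 0.0169 ⇒ 0.02
d₂ = 0.0169 − 0.0849 = -0.0680 ⇒ -0.07
exp(−rT) = exp(−0.006·0.5) = 0.9970
N(−d₂) = N(0.07) = 0.5279;  N(−d₁) = N(-0.02) = 0.4920
P = 194·0.9970·0.5279 − 193·0.4920 = 102.1054 − 94.9560 = 7.1494

$7.15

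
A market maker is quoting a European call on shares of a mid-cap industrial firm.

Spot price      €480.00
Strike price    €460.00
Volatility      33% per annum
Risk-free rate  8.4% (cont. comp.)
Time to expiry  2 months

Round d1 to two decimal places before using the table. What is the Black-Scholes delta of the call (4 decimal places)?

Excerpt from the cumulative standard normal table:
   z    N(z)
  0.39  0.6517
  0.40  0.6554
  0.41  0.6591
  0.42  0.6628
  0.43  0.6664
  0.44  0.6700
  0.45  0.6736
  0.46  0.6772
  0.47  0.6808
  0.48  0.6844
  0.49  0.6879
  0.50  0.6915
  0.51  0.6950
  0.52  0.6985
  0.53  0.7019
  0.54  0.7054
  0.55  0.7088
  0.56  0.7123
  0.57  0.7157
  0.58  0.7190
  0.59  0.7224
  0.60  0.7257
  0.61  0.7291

σ√T = 0.33 × 0.4082 = 0.1347
d₁ = [ln(480/460) + (0.084 + 0.33²/2)·0.1667] / 0.1347 = [0.0426 + 0.0231] / 0.1347 = 0.4872 ⇒ 0.49
N(d₁) = N(0.49) = 0.6879
Δ_call = N(d₁) = 0.6879

0.6879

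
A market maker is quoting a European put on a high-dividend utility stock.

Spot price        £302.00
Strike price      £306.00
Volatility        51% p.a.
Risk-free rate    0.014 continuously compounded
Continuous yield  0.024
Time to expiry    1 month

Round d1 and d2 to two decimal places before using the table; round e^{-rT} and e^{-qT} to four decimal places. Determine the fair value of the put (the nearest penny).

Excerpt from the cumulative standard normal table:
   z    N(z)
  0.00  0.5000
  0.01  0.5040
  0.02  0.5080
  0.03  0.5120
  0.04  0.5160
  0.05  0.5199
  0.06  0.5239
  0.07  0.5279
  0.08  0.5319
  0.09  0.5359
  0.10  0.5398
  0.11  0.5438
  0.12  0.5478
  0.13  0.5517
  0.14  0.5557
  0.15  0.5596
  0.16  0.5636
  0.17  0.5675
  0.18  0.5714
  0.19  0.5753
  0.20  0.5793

£20.34

σ√T = 0.51 × 0.2887 = 0.1472
d₁ = [ln(302/306) + (0.014 − 0.024 + 0.51²/2)·0.08333] / 0.1472 = [-0.0132 + 0.0100] / 0.1472 = -0.0214 ≈ -0.02
d₂ = d₁ − σ√T = -0.0214 − 0.1472 = -0.1686 ≈ -0.17
e^(−qT) = e^(−0.024·0.08333) = 0.9980;  e^(−rT) = e^(−0.014·0.08333) = 0.9988
P = 306·0.9988·N(0.17) − 302·0.9980·N(0.02) = 306·0.9988·0.5675 − 302·0.9980·0.5080 = 173.4466 − 153.1092 = 20.3374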